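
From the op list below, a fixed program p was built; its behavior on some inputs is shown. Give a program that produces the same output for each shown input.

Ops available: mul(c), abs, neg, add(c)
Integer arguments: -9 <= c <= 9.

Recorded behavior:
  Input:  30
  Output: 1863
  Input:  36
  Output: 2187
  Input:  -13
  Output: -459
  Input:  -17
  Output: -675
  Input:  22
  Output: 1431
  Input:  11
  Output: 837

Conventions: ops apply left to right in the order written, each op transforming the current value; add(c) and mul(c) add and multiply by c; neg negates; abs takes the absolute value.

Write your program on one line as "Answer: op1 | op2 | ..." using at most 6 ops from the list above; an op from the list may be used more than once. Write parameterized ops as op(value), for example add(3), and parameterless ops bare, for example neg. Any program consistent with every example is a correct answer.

add(4) | mul(-2) | mul(-9) | add(9) | mul(3)

Check, running the answer program on each example:
  30 -> 34 -> -68 -> 612 -> 621 -> 1863
  36 -> 40 -> -80 -> 720 -> 729 -> 2187
  -13 -> -9 -> 18 -> -162 -> -153 -> -459
  -17 -> -13 -> 26 -> -234 -> -225 -> -675
  22 -> 26 -> -52 -> 468 -> 477 -> 1431
  11 -> 15 -> -30 -> 270 -> 279 -> 837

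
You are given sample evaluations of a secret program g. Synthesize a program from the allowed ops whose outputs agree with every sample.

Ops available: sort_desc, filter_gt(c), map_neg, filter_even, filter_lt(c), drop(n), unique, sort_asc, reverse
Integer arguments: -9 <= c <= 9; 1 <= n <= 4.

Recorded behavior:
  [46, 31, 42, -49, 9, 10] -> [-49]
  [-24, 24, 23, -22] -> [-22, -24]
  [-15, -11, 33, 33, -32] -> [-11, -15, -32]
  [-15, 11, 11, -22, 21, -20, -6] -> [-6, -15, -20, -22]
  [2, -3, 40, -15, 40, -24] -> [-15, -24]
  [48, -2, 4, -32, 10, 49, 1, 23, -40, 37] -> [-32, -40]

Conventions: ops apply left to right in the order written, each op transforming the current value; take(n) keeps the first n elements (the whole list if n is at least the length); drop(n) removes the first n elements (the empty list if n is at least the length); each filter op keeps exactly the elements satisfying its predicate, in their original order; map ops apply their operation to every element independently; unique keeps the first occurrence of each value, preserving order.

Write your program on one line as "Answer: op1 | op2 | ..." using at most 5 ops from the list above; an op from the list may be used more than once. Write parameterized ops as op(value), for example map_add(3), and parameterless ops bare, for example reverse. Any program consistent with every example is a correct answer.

unique | sort_asc | filter_lt(-3) | reverse

Check, running the answer program on each example:
  [46, 31, 42, -49, 9, 10] -> [46, 31, 42, -49, 9, 10] -> [-49, 9, 10, 31, 42, 46] -> [-49] -> [-49]
  [-24, 24, 23, -22] -> [-24, 24, 23, -22] -> [-24, -22, 23, 24] -> [-24, -22] -> [-22, -24]
  [-15, -11, 33, 33, -32] -> [-15, -11, 33, -32] -> [-32, -15, -11, 33] -> [-32, -15, -11] -> [-11, -15, -32]
  [-15, 11, 11, -22, 21, -20, -6] -> [-15, 11, -22, 21, -20, -6] -> [-22, -20, -15, -6, 11, 21] -> [-22, -20, -15, -6] -> [-6, -15, -20, -22]
  [2, -3, 40, -15, 40, -24] -> [2, -3, 40, -15, -24] -> [-24, -15, -3, 2, 40] -> [-24, -15] -> [-15, -24]
  [48, -2, 4, -32, 10, 49, 1, 23, -40, 37] -> [48, -2, 4, -32, 10, 49, 1, 23, -40, 37] -> [-40, -32, -2, 1, 4, 10, 23, 37, 48, 49] -> [-40, -32] -> [-32, -40]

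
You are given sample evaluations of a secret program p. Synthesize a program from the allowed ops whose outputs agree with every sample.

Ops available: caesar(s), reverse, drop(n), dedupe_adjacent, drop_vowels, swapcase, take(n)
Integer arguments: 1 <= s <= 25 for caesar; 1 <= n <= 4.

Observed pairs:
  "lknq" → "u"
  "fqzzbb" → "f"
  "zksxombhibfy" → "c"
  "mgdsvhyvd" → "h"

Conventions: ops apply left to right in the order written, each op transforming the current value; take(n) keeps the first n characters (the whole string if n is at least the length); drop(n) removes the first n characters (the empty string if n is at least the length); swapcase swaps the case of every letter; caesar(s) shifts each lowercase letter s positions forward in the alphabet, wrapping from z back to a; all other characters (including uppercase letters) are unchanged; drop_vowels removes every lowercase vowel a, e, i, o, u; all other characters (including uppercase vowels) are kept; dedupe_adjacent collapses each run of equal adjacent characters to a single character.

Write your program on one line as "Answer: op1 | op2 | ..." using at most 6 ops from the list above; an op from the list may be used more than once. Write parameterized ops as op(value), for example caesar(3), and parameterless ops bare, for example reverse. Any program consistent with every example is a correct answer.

drop_vowels | caesar(4) | drop(1) | reverse | take(1)

Check, running the answer program on each example:
  "lknq" -> "lknq" -> "poru" -> "oru" -> "uro" -> "u"
  "fqzzbb" -> "fqzzbb" -> "juddff" -> "uddff" -> "ffddu" -> "f"
  "zksxombhibfy" -> "zksxmbhbfy" -> "dowbqflfjc" -> "owbqflfjc" -> "cjflfqbwo" -> "c"
  "mgdsvhyvd" -> "mgdsvhyvd" -> "qkhwzlczh" -> "khwzlczh" -> "hzclzwhk" -> "h"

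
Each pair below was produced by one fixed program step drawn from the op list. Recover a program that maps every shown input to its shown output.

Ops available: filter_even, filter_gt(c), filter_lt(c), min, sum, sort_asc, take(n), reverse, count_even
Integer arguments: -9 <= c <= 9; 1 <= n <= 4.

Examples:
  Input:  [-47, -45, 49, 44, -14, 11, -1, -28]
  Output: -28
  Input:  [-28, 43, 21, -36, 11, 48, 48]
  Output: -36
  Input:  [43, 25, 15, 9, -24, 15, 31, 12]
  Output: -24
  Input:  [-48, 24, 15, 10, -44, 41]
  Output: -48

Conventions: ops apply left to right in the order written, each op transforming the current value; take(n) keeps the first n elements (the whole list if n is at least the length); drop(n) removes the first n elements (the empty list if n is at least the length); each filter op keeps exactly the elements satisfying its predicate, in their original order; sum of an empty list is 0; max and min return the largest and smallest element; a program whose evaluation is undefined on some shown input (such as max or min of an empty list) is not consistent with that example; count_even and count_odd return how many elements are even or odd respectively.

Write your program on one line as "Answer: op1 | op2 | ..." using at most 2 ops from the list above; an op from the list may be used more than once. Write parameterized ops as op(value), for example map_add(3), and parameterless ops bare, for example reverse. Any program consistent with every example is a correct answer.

filter_even | min

Check, running the answer program on each example:
  [-47, -45, 49, 44, -14, 11, -1, -28] -> [44, -14, -28] -> -28
  [-28, 43, 21, -36, 11, 48, 48] -> [-28, -36, 48, 48] -> -36
  [43, 25, 15, 9, -24, 15, 31, 12] -> [-24, 12] -> -24
  [-48, 24, 15, 10, -44, 41] -> [-48, 24, 10, -44] -> -48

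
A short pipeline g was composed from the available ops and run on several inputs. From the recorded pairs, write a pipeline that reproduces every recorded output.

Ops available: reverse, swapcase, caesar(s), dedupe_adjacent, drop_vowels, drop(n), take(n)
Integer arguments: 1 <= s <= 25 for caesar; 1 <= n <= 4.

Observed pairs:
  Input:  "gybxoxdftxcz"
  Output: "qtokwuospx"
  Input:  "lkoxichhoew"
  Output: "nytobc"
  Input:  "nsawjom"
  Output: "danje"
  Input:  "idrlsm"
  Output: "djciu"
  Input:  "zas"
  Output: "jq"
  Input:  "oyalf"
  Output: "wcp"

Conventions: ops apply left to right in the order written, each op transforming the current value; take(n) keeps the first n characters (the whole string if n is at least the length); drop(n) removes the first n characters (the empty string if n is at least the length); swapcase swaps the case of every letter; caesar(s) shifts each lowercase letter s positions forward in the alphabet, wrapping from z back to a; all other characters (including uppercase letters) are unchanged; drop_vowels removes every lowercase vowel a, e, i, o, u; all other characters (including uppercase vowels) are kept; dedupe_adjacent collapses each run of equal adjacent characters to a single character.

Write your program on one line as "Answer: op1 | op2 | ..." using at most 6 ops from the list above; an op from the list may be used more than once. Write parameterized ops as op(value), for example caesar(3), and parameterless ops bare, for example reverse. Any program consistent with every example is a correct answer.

dedupe_adjacent | drop_vowels | reverse | dedupe_adjacent | caesar(17)

Check, running the answer program on each example:
  "gybxoxdftxcz" -> "gybxoxdftxcz" -> "gybxxdftxcz" -> "zcxtfdxxbyg" -> "zcxtfdxbyg" -> "qtokwuospx"
  "lkoxichhoew" -> "lkoxichoew" -> "lkxchw" -> "whcxkl" -> "whcxkl" -> "nytobc"
  "nsawjom" -> "nsawjom" -> "nswjm" -> "mjwsn" -> "mjwsn" -> "danje"
  "idrlsm" -> "idrlsm" -> "drlsm" -> "mslrd" -> "mslrd" -> "djciu"
  "zas" -> "zas" -> "zs" -> "sz" -> "sz" -> "jq"
  "oyalf" -> "oyalf" -> "ylf" -> "fly" -> "fly" -> "wcp"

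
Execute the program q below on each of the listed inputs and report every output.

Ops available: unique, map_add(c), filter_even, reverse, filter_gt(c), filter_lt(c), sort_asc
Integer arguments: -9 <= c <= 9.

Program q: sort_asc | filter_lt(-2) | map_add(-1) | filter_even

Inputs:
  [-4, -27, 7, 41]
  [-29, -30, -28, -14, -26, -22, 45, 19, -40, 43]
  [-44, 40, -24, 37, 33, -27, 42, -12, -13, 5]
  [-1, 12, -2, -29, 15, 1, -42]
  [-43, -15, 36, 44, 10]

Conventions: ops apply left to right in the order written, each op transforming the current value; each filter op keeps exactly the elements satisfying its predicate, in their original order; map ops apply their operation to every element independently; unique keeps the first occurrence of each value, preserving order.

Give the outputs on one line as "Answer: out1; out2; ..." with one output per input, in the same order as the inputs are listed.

[-28]; [-30]; [-28, -14]; [-30]; [-44, -16]

Execution, op by op:
  [-4, -27, 7, 41] -> [-27, -4, 7, 41] -> [-27, -4] -> [-28, -5] -> [-28]
  [-29, -30, -28, -14, -26, -22, 45, 19, -40, 43] -> [-40, -30, -29, -28, -26, -22, -14, 19, 43, 45] -> [-40, -30, -29, -28, -26, -22, -14] -> [-41, -31, -30, -29, -27, -23, -15] -> [-30]
  [-44, 40, -24, 37, 33, -27, 42, -12, -13, 5] -> [-44, -27, -24, -13, -12, 5, 33, 37, 40, 42] -> [-44, -27, -24, -13, -12] -> [-45, -28, -25, -14, -13] -> [-28, -14]
  [-1, 12, -2, -29, 15, 1, -42] -> [-42, -29, -2, -1, 1, 12, 15] -> [-42, -29] -> [-43, -30] -> [-30]
  [-43, -15, 36, 44, 10] -> [-43, -15, 10, 36, 44] -> [-43, -15] -> [-44, -16] -> [-44, -16]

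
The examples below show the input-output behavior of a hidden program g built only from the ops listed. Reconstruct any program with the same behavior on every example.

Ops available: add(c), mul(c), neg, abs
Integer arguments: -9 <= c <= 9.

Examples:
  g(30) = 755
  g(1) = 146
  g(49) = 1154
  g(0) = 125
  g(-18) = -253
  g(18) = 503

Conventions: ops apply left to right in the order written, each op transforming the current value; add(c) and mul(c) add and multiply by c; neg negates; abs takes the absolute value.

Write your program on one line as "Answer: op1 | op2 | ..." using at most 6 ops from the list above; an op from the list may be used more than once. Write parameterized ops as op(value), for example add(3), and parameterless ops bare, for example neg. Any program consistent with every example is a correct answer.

add(6) | mul(3) | neg | mul(7) | neg | add(-1)

Check, running the answer program on each example:
  30 -> 36 -> 108 -> -108 -> -756 -> 756 -> 755
  1 -> 7 -> 21 -> -21 -> -147 -> 147 -> 146
  49 -> 55 -> 165 -> -165 -> -1155 -> 1155 -> 1154
  0 -> 6 -> 18 -> -18 -> -126 -> 126 -> 125
  -18 -> -12 -> -36 -> 36 -> 252 -> -252 -> -253
  18 -> 24 -> 72 -> -72 -> -504 -> 504 -> 503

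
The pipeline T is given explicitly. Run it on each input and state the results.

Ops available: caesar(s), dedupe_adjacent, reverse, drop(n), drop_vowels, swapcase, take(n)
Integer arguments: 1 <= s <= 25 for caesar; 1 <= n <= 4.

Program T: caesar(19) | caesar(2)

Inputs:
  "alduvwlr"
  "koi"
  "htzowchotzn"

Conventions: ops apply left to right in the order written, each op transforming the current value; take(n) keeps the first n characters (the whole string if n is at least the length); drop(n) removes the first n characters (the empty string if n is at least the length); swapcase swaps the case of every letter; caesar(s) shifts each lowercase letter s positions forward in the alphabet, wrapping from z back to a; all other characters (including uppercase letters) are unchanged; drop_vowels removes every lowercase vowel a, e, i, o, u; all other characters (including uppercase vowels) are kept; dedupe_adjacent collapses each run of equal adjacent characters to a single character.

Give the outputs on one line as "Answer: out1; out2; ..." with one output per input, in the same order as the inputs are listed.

Execution, op by op:
  "alduvwlr" -> "tewnopek" -> "vgypqrgm"
  "koi" -> "dhb" -> "fjd"
  "htzowchotzn" -> "amshpvahmsg" -> "coujrxcjoui"

"vgypqrgm"; "fjd"; "coujrxcjoui"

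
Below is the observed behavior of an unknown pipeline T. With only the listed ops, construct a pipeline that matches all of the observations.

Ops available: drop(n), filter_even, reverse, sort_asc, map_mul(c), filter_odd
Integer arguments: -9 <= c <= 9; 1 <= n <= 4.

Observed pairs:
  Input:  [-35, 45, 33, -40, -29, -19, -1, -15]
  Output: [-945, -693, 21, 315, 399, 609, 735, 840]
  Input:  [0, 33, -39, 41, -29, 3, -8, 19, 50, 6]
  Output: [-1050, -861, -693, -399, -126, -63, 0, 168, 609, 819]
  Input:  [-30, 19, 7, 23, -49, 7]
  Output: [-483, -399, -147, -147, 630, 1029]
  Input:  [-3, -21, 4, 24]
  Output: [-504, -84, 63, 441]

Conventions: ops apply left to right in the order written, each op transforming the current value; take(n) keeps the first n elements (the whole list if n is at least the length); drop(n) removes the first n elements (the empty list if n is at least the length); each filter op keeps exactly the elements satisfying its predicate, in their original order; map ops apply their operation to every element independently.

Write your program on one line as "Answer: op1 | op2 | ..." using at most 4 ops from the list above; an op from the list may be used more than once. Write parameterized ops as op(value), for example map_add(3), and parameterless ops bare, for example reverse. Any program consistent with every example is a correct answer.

map_mul(-3) | sort_asc | map_mul(7)

Check, running the answer program on each example:
  [-35, 45, 33, -40, -29, -19, -1, -15] -> [105, -135, -99, 120, 87, 57, 3, 45] -> [-135, -99, 3, 45, 57, 87, 105, 120] -> [-945, -693, 21, 315, 399, 609, 735, 840]
  [0, 33, -39, 41, -29, 3, -8, 19, 50, 6] -> [0, -99, 117, -123, 87, -9, 24, -57, -150, -18] -> [-150, -123, -99, -57, -18, -9, 0, 24, 87, 117] -> [-1050, -861, -693, -399, -126, -63, 0, 168, 609, 819]
  [-30, 19, 7, 23, -49, 7] -> [90, -57, -21, -69, 147, -21] -> [-69, -57, -21, -21, 90, 147] -> [-483, -399, -147, -147, 630, 1029]
  [-3, -21, 4, 24] -> [9, 63, -12, -72] -> [-72, -12, 9, 63] -> [-504, -84, 63, 441]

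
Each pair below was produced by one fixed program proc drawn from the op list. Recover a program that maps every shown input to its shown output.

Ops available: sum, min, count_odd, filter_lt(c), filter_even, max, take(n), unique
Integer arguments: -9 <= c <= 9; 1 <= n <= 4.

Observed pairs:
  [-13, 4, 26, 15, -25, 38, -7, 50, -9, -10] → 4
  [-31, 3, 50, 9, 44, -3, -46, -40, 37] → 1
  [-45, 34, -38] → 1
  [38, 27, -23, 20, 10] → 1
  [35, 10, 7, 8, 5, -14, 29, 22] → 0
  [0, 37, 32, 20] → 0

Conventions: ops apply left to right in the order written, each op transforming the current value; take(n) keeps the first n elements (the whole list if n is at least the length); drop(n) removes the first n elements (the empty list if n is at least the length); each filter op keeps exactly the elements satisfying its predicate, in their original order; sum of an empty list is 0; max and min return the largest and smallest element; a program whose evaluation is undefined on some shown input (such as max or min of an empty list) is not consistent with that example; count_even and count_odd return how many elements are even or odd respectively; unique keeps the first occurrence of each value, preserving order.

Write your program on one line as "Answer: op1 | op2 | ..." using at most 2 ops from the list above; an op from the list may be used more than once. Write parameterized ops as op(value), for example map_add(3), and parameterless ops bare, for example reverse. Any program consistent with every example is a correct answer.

filter_lt(-4) | count_odd

Check, running the answer program on each example:
  [-13, 4, 26, 15, -25, 38, -7, 50, -9, -10] -> [-13, -25, -7, -9, -10] -> 4
  [-31, 3, 50, 9, 44, -3, -46, -40, 37] -> [-31, -46, -40] -> 1
  [-45, 34, -38] -> [-45, -38] -> 1
  [38, 27, -23, 20, 10] -> [-23] -> 1
  [35, 10, 7, 8, 5, -14, 29, 22] -> [-14] -> 0
  [0, 37, 32, 20] -> [] -> 0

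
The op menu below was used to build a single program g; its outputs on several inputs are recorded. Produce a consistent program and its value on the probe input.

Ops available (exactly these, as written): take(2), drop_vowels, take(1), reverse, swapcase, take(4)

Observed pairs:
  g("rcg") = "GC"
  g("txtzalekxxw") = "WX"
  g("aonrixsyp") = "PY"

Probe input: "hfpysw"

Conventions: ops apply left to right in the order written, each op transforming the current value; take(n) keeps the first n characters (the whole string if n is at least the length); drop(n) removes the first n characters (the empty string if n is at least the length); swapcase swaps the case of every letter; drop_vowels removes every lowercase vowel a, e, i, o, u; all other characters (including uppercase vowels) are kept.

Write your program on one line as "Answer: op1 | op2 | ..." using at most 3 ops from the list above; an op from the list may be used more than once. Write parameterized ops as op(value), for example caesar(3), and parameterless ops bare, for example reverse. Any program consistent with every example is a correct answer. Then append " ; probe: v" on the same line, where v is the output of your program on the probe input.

reverse | take(2) | swapcase ; probe: "WS"

Check, running the answer program on each example:
  "rcg" -> "gcr" -> "gc" -> "GC"
  "txtzalekxxw" -> "wxxkelaztxt" -> "wx" -> "WX"
  "aonrixsyp" -> "pysxirnoa" -> "py" -> "PY"
  probe: "hfpysw" -> "wsypfh" -> "ws" -> "WS"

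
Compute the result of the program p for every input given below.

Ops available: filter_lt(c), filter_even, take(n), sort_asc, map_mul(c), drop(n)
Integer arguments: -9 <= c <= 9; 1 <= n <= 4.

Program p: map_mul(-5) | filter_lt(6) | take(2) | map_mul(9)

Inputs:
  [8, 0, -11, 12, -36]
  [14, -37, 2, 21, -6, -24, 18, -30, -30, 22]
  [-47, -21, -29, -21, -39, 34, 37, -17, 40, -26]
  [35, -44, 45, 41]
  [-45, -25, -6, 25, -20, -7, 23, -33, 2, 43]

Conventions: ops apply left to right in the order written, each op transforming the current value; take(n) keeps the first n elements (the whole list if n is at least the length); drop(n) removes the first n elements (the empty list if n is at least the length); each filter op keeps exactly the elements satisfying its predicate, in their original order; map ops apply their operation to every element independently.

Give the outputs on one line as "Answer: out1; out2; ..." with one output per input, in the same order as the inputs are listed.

Execution, op by op:
  [8, 0, -11, 12, -36] -> [-40, 0, 55, -60, 180] -> [-40, 0, -60] -> [-40, 0] -> [-360, 0]
  [14, -37, 2, 21, -6, -24, 18, -30, -30, 22] -> [-70, 185, -10, -105, 30, 120, -90, 150, 150, -110] -> [-70, -10, -105, -90, -110] -> [-70, -10] -> [-630, -90]
  [-47, -21, -29, -21, -39, 34, 37, -17, 40, -26] -> [235, 105, 145, 105, 195, -170, -185, 85, -200, 130] -> [-170, -185, -200] -> [-170, -185] -> [-1530, -1665]
  [35, -44, 45, 41] -> [-175, 220, -225, -205] -> [-175, -225, -205] -> [-175, -225] -> [-1575, -2025]
  [-45, -25, -6, 25, -20, -7, 23, -33, 2, 43] -> [225, 125, 30, -125, 100, 35, -115, 165, -10, -215] -> [-125, -115, -10, -215] -> [-125, -115] -> [-1125, -1035]

[-360, 0]; [-630, -90]; [-1530, -1665]; [-1575, -2025]; [-1125, -1035]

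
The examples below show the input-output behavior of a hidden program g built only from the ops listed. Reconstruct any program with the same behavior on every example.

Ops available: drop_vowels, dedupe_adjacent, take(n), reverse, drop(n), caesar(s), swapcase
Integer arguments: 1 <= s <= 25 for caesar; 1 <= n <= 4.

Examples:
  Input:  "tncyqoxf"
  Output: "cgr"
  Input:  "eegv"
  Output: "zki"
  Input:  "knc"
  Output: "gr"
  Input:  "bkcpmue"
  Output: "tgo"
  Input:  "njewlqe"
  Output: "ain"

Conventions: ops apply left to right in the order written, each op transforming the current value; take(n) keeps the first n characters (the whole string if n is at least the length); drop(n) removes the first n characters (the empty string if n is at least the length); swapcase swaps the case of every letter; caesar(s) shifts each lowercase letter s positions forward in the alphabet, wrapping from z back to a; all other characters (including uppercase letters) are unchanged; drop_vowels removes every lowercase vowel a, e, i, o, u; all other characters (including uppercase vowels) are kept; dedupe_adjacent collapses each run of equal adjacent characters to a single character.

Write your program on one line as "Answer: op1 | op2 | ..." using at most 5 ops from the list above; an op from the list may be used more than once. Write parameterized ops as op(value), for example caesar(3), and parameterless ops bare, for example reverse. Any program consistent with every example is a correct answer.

drop(1) | caesar(12) | caesar(18) | take(3) | reverse

Check, running the answer program on each example:
  "tncyqoxf" -> "ncyqoxf" -> "zokcajr" -> "rgcusbj" -> "rgc" -> "cgr"
  "eegv" -> "egv" -> "qsh" -> "ikz" -> "ikz" -> "zki"
  "knc" -> "nc" -> "zo" -> "rg" -> "rg" -> "gr"
  "bkcpmue" -> "kcpmue" -> "wobygq" -> "ogtqyi" -> "ogt" -> "tgo"
  "njewlqe" -> "jewlqe" -> "vqixcq" -> "niapui" -> "nia" -> "ain"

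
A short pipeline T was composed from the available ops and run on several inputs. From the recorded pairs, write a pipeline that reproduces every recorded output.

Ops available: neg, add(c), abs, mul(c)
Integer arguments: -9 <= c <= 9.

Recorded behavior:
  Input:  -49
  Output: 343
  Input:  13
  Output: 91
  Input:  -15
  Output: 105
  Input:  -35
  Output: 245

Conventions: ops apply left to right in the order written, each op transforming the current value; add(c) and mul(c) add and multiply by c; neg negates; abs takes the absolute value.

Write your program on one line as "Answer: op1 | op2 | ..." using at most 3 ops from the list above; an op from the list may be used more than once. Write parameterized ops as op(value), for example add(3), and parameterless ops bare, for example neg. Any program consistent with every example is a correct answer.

abs | neg | mul(-7)

Check, running the answer program on each example:
  -49 -> 49 -> -49 -> 343
  13 -> 13 -> -13 -> 91
  -15 -> 15 -> -15 -> 105
  -35 -> 35 -> -35 -> 245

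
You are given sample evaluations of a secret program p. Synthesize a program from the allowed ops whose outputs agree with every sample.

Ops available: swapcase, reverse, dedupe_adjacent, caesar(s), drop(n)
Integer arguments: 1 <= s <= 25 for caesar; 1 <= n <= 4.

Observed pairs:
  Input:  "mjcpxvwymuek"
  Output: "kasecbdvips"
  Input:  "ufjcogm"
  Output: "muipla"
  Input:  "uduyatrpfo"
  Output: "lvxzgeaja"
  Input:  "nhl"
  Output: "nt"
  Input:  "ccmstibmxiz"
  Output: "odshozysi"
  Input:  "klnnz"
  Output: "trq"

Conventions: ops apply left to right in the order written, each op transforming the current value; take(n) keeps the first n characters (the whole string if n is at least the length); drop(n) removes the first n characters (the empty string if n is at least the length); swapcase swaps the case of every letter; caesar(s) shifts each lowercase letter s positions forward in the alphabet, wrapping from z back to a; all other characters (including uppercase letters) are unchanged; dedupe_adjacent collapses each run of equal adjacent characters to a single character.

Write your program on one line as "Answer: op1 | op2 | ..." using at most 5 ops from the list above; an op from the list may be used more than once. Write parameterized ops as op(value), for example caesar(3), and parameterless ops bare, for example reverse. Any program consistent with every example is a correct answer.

reverse | drop(1) | caesar(12) | dedupe_adjacent | caesar(20)

Check, running the answer program on each example:
  "mjcpxvwymuek" -> "keumywvxpcjm" -> "eumywvxpcjm" -> "qgykihjbovy" -> "qgykihjbovy" -> "kasecbdvips"
  "ufjcogm" -> "mgocjfu" -> "gocjfu" -> "saovrg" -> "saovrg" -> "muipla"
  "uduyatrpfo" -> "ofprtayudu" -> "fprtayudu" -> "rbdfmkgpg" -> "rbdfmkgpg" -> "lvxzgeaja"
  "nhl" -> "lhn" -> "hn" -> "tz" -> "tz" -> "nt"
  "ccmstibmxiz" -> "zixmbitsmcc" -> "ixmbitsmcc" -> "ujynufeyoo" -> "ujynufeyo" -> "odshozysi"
  "klnnz" -> "znnlk" -> "nnlk" -> "zzxw" -> "zxw" -> "trq"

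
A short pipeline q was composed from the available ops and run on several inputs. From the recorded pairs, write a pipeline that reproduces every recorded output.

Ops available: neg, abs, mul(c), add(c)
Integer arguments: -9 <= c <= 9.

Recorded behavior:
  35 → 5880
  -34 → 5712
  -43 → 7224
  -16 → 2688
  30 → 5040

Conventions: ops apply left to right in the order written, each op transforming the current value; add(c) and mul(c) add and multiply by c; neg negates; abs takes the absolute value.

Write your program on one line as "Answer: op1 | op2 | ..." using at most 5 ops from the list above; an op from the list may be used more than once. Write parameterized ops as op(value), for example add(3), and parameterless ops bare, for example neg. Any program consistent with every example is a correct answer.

mul(-7) | mul(3) | mul(-4) | mul(2) | abs

Check, running the answer program on each example:
  35 -> -245 -> -735 -> 2940 -> 5880 -> 5880
  -34 -> 238 -> 714 -> -2856 -> -5712 -> 5712
  -43 -> 301 -> 903 -> -3612 -> -7224 -> 7224
  -16 -> 112 -> 336 -> -1344 -> -2688 -> 2688
  30 -> -210 -> -630 -> 2520 -> 5040 -> 5040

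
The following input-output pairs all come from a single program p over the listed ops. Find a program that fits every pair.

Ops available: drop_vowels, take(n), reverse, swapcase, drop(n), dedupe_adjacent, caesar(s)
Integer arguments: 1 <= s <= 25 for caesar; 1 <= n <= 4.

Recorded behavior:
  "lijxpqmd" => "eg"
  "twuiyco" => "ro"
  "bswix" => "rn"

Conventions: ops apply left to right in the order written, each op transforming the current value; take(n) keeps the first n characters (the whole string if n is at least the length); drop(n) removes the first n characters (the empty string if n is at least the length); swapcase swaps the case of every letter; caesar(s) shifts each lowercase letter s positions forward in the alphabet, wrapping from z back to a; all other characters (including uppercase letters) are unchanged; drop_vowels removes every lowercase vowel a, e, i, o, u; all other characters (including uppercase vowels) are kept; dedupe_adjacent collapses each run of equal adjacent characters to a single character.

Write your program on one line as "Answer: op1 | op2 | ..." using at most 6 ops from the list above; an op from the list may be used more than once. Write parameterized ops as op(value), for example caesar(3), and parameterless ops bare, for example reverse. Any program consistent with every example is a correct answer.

take(3) | drop_vowels | reverse | take(2) | caesar(21)

Check, running the answer program on each example:
  "lijxpqmd" -> "lij" -> "lj" -> "jl" -> "jl" -> "eg"
  "twuiyco" -> "twu" -> "tw" -> "wt" -> "wt" -> "ro"
  "bswix" -> "bsw" -> "bsw" -> "wsb" -> "ws" -> "rn"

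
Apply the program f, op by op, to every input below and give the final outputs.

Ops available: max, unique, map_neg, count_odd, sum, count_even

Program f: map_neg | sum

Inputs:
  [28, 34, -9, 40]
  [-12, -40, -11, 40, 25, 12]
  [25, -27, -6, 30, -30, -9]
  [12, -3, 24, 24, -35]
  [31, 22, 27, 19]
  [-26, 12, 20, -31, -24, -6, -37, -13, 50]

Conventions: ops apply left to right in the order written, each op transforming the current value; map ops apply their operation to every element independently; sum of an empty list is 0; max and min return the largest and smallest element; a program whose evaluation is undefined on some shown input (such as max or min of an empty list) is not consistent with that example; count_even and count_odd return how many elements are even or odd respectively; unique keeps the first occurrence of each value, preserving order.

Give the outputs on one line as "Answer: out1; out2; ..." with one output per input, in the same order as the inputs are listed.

-93; -14; 17; -22; -99; 55

Execution, op by op:
  [28, 34, -9, 40] -> [-28, -34, 9, -40] -> -93
  [-12, -40, -11, 40, 25, 12] -> [12, 40, 11, -40, -25, -12] -> -14
  [25, -27, -6, 30, -30, -9] -> [-25, 27, 6, -30, 30, 9] -> 17
  [12, -3, 24, 24, -35] -> [-12, 3, -24, -24, 35] -> -22
  [31, 22, 27, 19] -> [-31, -22, -27, -19] -> -99
  [-26, 12, 20, -31, -24, -6, -37, -13, 50] -> [26, -12, -20, 31, 24, 6, 37, 13, -50] -> 55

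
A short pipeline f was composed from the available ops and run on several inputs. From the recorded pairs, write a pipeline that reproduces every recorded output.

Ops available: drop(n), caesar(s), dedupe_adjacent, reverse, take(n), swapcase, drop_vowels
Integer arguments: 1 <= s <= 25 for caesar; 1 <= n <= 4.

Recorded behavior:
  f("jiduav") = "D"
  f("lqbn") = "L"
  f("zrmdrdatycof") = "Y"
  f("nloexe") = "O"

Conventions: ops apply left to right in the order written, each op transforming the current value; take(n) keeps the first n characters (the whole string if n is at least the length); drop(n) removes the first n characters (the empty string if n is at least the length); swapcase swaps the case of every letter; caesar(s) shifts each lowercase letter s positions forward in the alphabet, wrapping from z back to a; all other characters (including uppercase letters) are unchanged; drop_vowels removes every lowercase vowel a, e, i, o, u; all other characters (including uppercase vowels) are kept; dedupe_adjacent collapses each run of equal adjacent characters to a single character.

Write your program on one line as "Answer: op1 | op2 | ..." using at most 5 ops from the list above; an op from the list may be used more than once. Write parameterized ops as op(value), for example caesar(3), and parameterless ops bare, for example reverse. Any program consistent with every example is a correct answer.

reverse | drop(3) | take(1) | swapcase

Check, running the answer program on each example:
  "jiduav" -> "vaudij" -> "dij" -> "d" -> "D"
  "lqbn" -> "nbql" -> "l" -> "l" -> "L"
  "zrmdrdatycof" -> "focytadrdmrz" -> "ytadrdmrz" -> "y" -> "Y"
  "nloexe" -> "exeoln" -> "oln" -> "o" -> "O"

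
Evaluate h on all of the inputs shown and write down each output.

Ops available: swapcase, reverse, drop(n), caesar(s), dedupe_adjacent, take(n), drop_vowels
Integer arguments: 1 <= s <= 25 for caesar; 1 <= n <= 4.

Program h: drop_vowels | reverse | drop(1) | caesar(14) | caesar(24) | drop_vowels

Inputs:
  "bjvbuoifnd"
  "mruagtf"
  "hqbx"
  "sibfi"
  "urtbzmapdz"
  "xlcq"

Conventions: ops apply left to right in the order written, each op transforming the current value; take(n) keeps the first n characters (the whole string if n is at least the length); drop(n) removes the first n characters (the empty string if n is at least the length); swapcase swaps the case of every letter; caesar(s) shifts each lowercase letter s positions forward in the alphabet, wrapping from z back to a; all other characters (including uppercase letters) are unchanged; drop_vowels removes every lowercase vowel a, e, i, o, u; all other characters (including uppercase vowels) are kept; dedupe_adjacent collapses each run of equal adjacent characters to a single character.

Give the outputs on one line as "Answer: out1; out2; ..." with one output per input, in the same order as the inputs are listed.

"zrnhvn"; "fsdy"; "nct"; "n"; "pbylnfd"; "xj"

Execution, op by op:
  "bjvbuoifnd" -> "bjvbfnd" -> "dnfbvjb" -> "nfbvjb" -> "btpjxp" -> "zrnhvn" -> "zrnhvn"
  "mruagtf" -> "mrgtf" -> "ftgrm" -> "tgrm" -> "hufa" -> "fsdy" -> "fsdy"
  "hqbx" -> "hqbx" -> "xbqh" -> "bqh" -> "pev" -> "nct" -> "nct"
  "sibfi" -> "sbf" -> "fbs" -> "bs" -> "pg" -> "ne" -> "n"
  "urtbzmapdz" -> "rtbzmpdz" -> "zdpmzbtr" -> "dpmzbtr" -> "rdanphf" -> "pbylnfd" -> "pbylnfd"
  "xlcq" -> "xlcq" -> "qclx" -> "clx" -> "qzl" -> "oxj" -> "xj"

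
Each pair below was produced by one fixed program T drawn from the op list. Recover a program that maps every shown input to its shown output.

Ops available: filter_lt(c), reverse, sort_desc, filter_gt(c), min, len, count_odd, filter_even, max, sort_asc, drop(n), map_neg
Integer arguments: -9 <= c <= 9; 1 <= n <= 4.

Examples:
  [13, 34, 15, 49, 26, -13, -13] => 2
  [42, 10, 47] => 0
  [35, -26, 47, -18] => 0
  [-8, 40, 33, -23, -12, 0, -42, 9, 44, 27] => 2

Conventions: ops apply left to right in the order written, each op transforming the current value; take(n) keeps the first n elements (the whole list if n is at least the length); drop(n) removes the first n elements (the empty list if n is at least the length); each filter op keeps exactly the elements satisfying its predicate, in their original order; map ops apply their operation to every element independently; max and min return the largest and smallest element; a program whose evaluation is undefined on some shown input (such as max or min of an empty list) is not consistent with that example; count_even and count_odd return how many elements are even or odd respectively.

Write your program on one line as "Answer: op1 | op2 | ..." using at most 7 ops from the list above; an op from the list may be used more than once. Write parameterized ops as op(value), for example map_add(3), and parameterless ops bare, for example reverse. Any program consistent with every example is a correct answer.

filter_gt(-7) | filter_gt(6) | reverse | drop(2) | sort_desc | count_odd

Check, running the answer program on each example:
  [13, 34, 15, 49, 26, -13, -13] -> [13, 34, 15, 49, 26] -> [13, 34, 15, 49, 26] -> [26, 49, 15, 34, 13] -> [15, 34, 13] -> [34, 15, 13] -> 2
  [42, 10, 47] -> [42, 10, 47] -> [42, 10, 47] -> [47, 10, 42] -> [42] -> [42] -> 0
  [35, -26, 47, -18] -> [35, 47] -> [35, 47] -> [47, 35] -> [] -> [] -> 0
  [-8, 40, 33, -23, -12, 0, -42, 9, 44, 27] -> [40, 33, 0, 9, 44, 27] -> [40, 33, 9, 44, 27] -> [27, 44, 9, 33, 40] -> [9, 33, 40] -> [40, 33, 9] -> 2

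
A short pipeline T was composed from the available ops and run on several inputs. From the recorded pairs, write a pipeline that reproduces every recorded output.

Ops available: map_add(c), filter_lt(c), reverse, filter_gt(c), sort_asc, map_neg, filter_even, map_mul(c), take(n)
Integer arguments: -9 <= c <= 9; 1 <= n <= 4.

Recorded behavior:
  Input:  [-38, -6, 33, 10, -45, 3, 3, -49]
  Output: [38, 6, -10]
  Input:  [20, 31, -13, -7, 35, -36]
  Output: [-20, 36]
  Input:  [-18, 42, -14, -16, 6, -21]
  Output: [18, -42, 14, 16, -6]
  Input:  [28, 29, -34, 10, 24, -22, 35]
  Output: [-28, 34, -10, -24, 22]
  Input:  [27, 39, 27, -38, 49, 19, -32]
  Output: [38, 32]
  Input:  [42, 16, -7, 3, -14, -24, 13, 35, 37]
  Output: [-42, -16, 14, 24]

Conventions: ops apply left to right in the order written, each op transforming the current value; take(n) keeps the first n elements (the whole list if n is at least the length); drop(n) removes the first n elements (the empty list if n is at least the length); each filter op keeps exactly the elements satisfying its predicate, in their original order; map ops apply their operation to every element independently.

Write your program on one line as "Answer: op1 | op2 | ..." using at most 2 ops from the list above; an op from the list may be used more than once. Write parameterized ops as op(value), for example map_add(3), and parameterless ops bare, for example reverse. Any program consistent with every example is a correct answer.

map_neg | filter_even

Check, running the answer program on each example:
  [-38, -6, 33, 10, -45, 3, 3, -49] -> [38, 6, -33, -10, 45, -3, -3, 49] -> [38, 6, -10]
  [20, 31, -13, -7, 35, -36] -> [-20, -31, 13, 7, -35, 36] -> [-20, 36]
  [-18, 42, -14, -16, 6, -21] -> [18, -42, 14, 16, -6, 21] -> [18, -42, 14, 16, -6]
  [28, 29, -34, 10, 24, -22, 35] -> [-28, -29, 34, -10, -24, 22, -35] -> [-28, 34, -10, -24, 22]
  [27, 39, 27, -38, 49, 19, -32] -> [-27, -39, -27, 38, -49, -19, 32] -> [38, 32]
  [42, 16, -7, 3, -14, -24, 13, 35, 37] -> [-42, -16, 7, -3, 14, 24, -13, -35, -37] -> [-42, -16, 14, 24]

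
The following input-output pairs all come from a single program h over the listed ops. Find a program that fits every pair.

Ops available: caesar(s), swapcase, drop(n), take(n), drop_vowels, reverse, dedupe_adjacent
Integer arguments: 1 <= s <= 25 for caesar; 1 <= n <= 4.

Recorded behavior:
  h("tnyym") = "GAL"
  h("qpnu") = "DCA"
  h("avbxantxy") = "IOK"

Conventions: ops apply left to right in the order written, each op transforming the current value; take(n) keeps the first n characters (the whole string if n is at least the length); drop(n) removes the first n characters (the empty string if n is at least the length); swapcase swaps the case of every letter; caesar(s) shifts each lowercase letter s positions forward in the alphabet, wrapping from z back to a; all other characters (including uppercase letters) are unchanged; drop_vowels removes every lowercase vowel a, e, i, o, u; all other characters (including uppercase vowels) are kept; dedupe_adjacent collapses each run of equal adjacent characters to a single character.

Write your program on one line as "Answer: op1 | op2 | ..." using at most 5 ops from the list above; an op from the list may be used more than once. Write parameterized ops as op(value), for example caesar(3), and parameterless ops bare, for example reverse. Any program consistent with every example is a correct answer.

take(4) | drop_vowels | caesar(13) | swapcase | dedupe_adjacent

Check, running the answer program on each example:
  "tnyym" -> "tnyy" -> "tnyy" -> "gall" -> "GALL" -> "GAL"
  "qpnu" -> "qpnu" -> "qpn" -> "dca" -> "DCA" -> "DCA"
  "avbxantxy" -> "avbx" -> "vbx" -> "iok" -> "IOK" -> "IOK"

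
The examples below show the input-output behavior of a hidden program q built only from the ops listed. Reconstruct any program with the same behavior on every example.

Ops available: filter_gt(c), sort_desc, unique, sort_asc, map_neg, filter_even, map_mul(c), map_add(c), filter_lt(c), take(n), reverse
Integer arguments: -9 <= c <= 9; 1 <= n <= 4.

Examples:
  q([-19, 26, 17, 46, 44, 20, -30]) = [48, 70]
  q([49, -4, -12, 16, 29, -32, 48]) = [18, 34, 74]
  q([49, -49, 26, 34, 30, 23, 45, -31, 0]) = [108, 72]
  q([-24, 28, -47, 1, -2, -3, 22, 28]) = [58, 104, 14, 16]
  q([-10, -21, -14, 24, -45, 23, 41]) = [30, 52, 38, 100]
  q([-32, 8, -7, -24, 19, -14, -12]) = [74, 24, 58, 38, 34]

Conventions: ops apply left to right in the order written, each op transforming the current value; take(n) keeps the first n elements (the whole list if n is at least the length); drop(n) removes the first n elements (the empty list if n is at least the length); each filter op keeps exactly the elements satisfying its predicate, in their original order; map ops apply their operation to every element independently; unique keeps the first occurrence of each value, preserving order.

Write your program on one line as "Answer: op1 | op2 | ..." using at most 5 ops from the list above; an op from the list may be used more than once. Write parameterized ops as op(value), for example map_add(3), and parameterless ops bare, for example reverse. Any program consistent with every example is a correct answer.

unique | filter_lt(-1) | map_add(-5) | map_mul(-2)

Check, running the answer program on each example:
  [-19, 26, 17, 46, 44, 20, -30] -> [-19, 26, 17, 46, 44, 20, -30] -> [-19, -30] -> [-24, -35] -> [48, 70]
  [49, -4, -12, 16, 29, -32, 48] -> [49, -4, -12, 16, 29, -32, 48] -> [-4, -12, -32] -> [-9, -17, -37] -> [18, 34, 74]
  [49, -49, 26, 34, 30, 23, 45, -31, 0] -> [49, -49, 26, 34, 30, 23, 45, -31, 0] -> [-49, -31] -> [-54, -36] -> [108, 72]
  [-24, 28, -47, 1, -2, -3, 22, 28] -> [-24, 28, -47, 1, -2, -3, 22] -> [-24, -47, -2, -3] -> [-29, -52, -7, -8] -> [58, 104, 14, 16]
  [-10, -21, -14, 24, -45, 23, 41] -> [-10, -21, -14, 24, -45, 23, 41] -> [-10, -21, -14, -45] -> [-15, -26, -19, -50] -> [30, 52, 38, 100]
  [-32, 8, -7, -24, 19, -14, -12] -> [-32, 8, -7, -24, 19, -14, -12] -> [-32, -7, -24, -14, -12] -> [-37, -12, -29, -19, -17] -> [74, 24, 58, 38, 34]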